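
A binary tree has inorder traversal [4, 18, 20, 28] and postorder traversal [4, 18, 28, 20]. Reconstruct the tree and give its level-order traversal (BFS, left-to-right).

Inorder:   [4, 18, 20, 28]
Postorder: [4, 18, 28, 20]
Algorithm: postorder visits root last, so walk postorder right-to-left;
each value is the root of the current inorder slice — split it at that
value, recurse on the right subtree first, then the left.
Recursive splits:
  root=20; inorder splits into left=[4, 18], right=[28]
  root=28; inorder splits into left=[], right=[]
  root=18; inorder splits into left=[4], right=[]
  root=4; inorder splits into left=[], right=[]
Reconstructed level-order: [20, 18, 28, 4]


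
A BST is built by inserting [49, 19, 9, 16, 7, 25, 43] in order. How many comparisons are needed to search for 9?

Search path for 9: 49 -> 19 -> 9
Found: True
Comparisons: 3


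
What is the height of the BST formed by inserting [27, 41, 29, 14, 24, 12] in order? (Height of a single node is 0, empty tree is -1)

Insertion order: [27, 41, 29, 14, 24, 12]
Tree (level-order array): [27, 14, 41, 12, 24, 29]
Compute height bottom-up (empty subtree = -1):
  height(12) = 1 + max(-1, -1) = 0
  height(24) = 1 + max(-1, -1) = 0
  height(14) = 1 + max(0, 0) = 1
  height(29) = 1 + max(-1, -1) = 0
  height(41) = 1 + max(0, -1) = 1
  height(27) = 1 + max(1, 1) = 2
Height = 2


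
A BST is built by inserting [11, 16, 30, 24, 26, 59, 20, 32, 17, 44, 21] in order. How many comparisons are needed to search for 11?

Search path for 11: 11
Found: True
Comparisons: 1


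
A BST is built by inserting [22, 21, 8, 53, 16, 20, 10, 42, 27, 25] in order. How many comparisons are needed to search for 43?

Search path for 43: 22 -> 53 -> 42
Found: False
Comparisons: 3


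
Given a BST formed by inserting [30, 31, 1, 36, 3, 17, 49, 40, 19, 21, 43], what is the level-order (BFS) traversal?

Tree insertion order: [30, 31, 1, 36, 3, 17, 49, 40, 19, 21, 43]
Tree (level-order array): [30, 1, 31, None, 3, None, 36, None, 17, None, 49, None, 19, 40, None, None, 21, None, 43]
BFS from the root, enqueuing left then right child of each popped node:
  queue [30] -> pop 30, enqueue [1, 31], visited so far: [30]
  queue [1, 31] -> pop 1, enqueue [3], visited so far: [30, 1]
  queue [31, 3] -> pop 31, enqueue [36], visited so far: [30, 1, 31]
  queue [3, 36] -> pop 3, enqueue [17], visited so far: [30, 1, 31, 3]
  queue [36, 17] -> pop 36, enqueue [49], visited so far: [30, 1, 31, 3, 36]
  queue [17, 49] -> pop 17, enqueue [19], visited so far: [30, 1, 31, 3, 36, 17]
  queue [49, 19] -> pop 49, enqueue [40], visited so far: [30, 1, 31, 3, 36, 17, 49]
  queue [19, 40] -> pop 19, enqueue [21], visited so far: [30, 1, 31, 3, 36, 17, 49, 19]
  queue [40, 21] -> pop 40, enqueue [43], visited so far: [30, 1, 31, 3, 36, 17, 49, 19, 40]
  queue [21, 43] -> pop 21, enqueue [none], visited so far: [30, 1, 31, 3, 36, 17, 49, 19, 40, 21]
  queue [43] -> pop 43, enqueue [none], visited so far: [30, 1, 31, 3, 36, 17, 49, 19, 40, 21, 43]
Result: [30, 1, 31, 3, 36, 17, 49, 19, 40, 21, 43]


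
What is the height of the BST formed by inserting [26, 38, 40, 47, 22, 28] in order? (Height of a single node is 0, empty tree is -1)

Insertion order: [26, 38, 40, 47, 22, 28]
Tree (level-order array): [26, 22, 38, None, None, 28, 40, None, None, None, 47]
Compute height bottom-up (empty subtree = -1):
  height(22) = 1 + max(-1, -1) = 0
  height(28) = 1 + max(-1, -1) = 0
  height(47) = 1 + max(-1, -1) = 0
  height(40) = 1 + max(-1, 0) = 1
  height(38) = 1 + max(0, 1) = 2
  height(26) = 1 + max(0, 2) = 3
Height = 3


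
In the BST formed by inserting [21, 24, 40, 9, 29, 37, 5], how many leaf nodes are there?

Tree built from: [21, 24, 40, 9, 29, 37, 5]
Tree (level-order array): [21, 9, 24, 5, None, None, 40, None, None, 29, None, None, 37]
Rule: A leaf has 0 children.
Per-node child counts:
  node 21: 2 child(ren)
  node 9: 1 child(ren)
  node 5: 0 child(ren)
  node 24: 1 child(ren)
  node 40: 1 child(ren)
  node 29: 1 child(ren)
  node 37: 0 child(ren)
Matching nodes: [5, 37]
Count of leaf nodes: 2


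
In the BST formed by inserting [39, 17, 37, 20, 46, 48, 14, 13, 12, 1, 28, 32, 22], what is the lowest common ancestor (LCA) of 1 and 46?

Tree insertion order: [39, 17, 37, 20, 46, 48, 14, 13, 12, 1, 28, 32, 22]
Tree (level-order array): [39, 17, 46, 14, 37, None, 48, 13, None, 20, None, None, None, 12, None, None, 28, 1, None, 22, 32]
In a BST, the LCA of p=1, q=46 is the first node v on the
root-to-leaf path with p <= v <= q (go left if both < v, right if both > v).
Walk from root:
  at 39: 1 <= 39 <= 46, this is the LCA
LCA = 39


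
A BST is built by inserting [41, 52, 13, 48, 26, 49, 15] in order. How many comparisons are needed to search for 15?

Search path for 15: 41 -> 13 -> 26 -> 15
Found: True
Comparisons: 4


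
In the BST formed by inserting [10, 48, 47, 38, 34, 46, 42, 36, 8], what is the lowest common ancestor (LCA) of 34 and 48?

Tree insertion order: [10, 48, 47, 38, 34, 46, 42, 36, 8]
Tree (level-order array): [10, 8, 48, None, None, 47, None, 38, None, 34, 46, None, 36, 42]
In a BST, the LCA of p=34, q=48 is the first node v on the
root-to-leaf path with p <= v <= q (go left if both < v, right if both > v).
Walk from root:
  at 10: both 34 and 48 > 10, go right
  at 48: 34 <= 48 <= 48, this is the LCA
LCA = 48


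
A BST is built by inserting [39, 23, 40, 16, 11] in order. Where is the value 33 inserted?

Starting tree (level order): [39, 23, 40, 16, None, None, None, 11]
Insertion path: 39 -> 23
Result: insert 33 as right child of 23
Final tree (level order): [39, 23, 40, 16, 33, None, None, 11]


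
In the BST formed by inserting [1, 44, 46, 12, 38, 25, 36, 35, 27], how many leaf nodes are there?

Tree built from: [1, 44, 46, 12, 38, 25, 36, 35, 27]
Tree (level-order array): [1, None, 44, 12, 46, None, 38, None, None, 25, None, None, 36, 35, None, 27]
Rule: A leaf has 0 children.
Per-node child counts:
  node 1: 1 child(ren)
  node 44: 2 child(ren)
  node 12: 1 child(ren)
  node 38: 1 child(ren)
  node 25: 1 child(ren)
  node 36: 1 child(ren)
  node 35: 1 child(ren)
  node 27: 0 child(ren)
  node 46: 0 child(ren)
Matching nodes: [27, 46]
Count of leaf nodes: 2


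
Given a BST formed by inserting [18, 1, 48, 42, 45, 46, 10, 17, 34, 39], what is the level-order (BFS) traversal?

Tree insertion order: [18, 1, 48, 42, 45, 46, 10, 17, 34, 39]
Tree (level-order array): [18, 1, 48, None, 10, 42, None, None, 17, 34, 45, None, None, None, 39, None, 46]
BFS from the root, enqueuing left then right child of each popped node:
  queue [18] -> pop 18, enqueue [1, 48], visited so far: [18]
  queue [1, 48] -> pop 1, enqueue [10], visited so far: [18, 1]
  queue [48, 10] -> pop 48, enqueue [42], visited so far: [18, 1, 48]
  queue [10, 42] -> pop 10, enqueue [17], visited so far: [18, 1, 48, 10]
  queue [42, 17] -> pop 42, enqueue [34, 45], visited so far: [18, 1, 48, 10, 42]
  queue [17, 34, 45] -> pop 17, enqueue [none], visited so far: [18, 1, 48, 10, 42, 17]
  queue [34, 45] -> pop 34, enqueue [39], visited so far: [18, 1, 48, 10, 42, 17, 34]
  queue [45, 39] -> pop 45, enqueue [46], visited so far: [18, 1, 48, 10, 42, 17, 34, 45]
  queue [39, 46] -> pop 39, enqueue [none], visited so far: [18, 1, 48, 10, 42, 17, 34, 45, 39]
  queue [46] -> pop 46, enqueue [none], visited so far: [18, 1, 48, 10, 42, 17, 34, 45, 39, 46]
Result: [18, 1, 48, 10, 42, 17, 34, 45, 39, 46]


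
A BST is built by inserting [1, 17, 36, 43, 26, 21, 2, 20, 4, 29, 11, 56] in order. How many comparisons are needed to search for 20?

Search path for 20: 1 -> 17 -> 36 -> 26 -> 21 -> 20
Found: True
Comparisons: 6


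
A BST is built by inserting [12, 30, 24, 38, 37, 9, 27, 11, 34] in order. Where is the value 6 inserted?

Starting tree (level order): [12, 9, 30, None, 11, 24, 38, None, None, None, 27, 37, None, None, None, 34]
Insertion path: 12 -> 9
Result: insert 6 as left child of 9
Final tree (level order): [12, 9, 30, 6, 11, 24, 38, None, None, None, None, None, 27, 37, None, None, None, 34]


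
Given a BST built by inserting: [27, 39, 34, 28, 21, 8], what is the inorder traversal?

Tree insertion order: [27, 39, 34, 28, 21, 8]
Tree (level-order array): [27, 21, 39, 8, None, 34, None, None, None, 28]
Inorder traversal: [8, 21, 27, 28, 34, 39]


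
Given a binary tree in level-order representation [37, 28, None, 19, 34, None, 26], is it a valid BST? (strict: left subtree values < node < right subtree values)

Level-order array: [37, 28, None, 19, 34, None, 26]
Validate using subtree bounds (lo, hi): at each node, require lo < value < hi,
then recurse left with hi=value and right with lo=value.
Preorder trace (stopping at first violation):
  at node 37 with bounds (-inf, +inf): OK
  at node 28 with bounds (-inf, 37): OK
  at node 19 with bounds (-inf, 28): OK
  at node 26 with bounds (19, 28): OK
  at node 34 with bounds (28, 37): OK
No violation found at any node.
Result: Valid BST


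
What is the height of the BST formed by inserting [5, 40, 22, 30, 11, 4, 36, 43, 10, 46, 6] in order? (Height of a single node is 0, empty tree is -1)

Insertion order: [5, 40, 22, 30, 11, 4, 36, 43, 10, 46, 6]
Tree (level-order array): [5, 4, 40, None, None, 22, 43, 11, 30, None, 46, 10, None, None, 36, None, None, 6]
Compute height bottom-up (empty subtree = -1):
  height(4) = 1 + max(-1, -1) = 0
  height(6) = 1 + max(-1, -1) = 0
  height(10) = 1 + max(0, -1) = 1
  height(11) = 1 + max(1, -1) = 2
  height(36) = 1 + max(-1, -1) = 0
  height(30) = 1 + max(-1, 0) = 1
  height(22) = 1 + max(2, 1) = 3
  height(46) = 1 + max(-1, -1) = 0
  height(43) = 1 + max(-1, 0) = 1
  height(40) = 1 + max(3, 1) = 4
  height(5) = 1 + max(0, 4) = 5
Height = 5


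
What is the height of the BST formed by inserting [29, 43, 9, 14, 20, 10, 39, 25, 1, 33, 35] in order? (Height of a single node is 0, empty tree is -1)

Insertion order: [29, 43, 9, 14, 20, 10, 39, 25, 1, 33, 35]
Tree (level-order array): [29, 9, 43, 1, 14, 39, None, None, None, 10, 20, 33, None, None, None, None, 25, None, 35]
Compute height bottom-up (empty subtree = -1):
  height(1) = 1 + max(-1, -1) = 0
  height(10) = 1 + max(-1, -1) = 0
  height(25) = 1 + max(-1, -1) = 0
  height(20) = 1 + max(-1, 0) = 1
  height(14) = 1 + max(0, 1) = 2
  height(9) = 1 + max(0, 2) = 3
  height(35) = 1 + max(-1, -1) = 0
  height(33) = 1 + max(-1, 0) = 1
  height(39) = 1 + max(1, -1) = 2
  height(43) = 1 + max(2, -1) = 3
  height(29) = 1 + max(3, 3) = 4
Height = 4


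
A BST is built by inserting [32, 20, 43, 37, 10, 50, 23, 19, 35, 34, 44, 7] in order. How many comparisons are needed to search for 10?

Search path for 10: 32 -> 20 -> 10
Found: True
Comparisons: 3


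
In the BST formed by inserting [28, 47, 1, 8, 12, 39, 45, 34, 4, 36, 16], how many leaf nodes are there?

Tree built from: [28, 47, 1, 8, 12, 39, 45, 34, 4, 36, 16]
Tree (level-order array): [28, 1, 47, None, 8, 39, None, 4, 12, 34, 45, None, None, None, 16, None, 36]
Rule: A leaf has 0 children.
Per-node child counts:
  node 28: 2 child(ren)
  node 1: 1 child(ren)
  node 8: 2 child(ren)
  node 4: 0 child(ren)
  node 12: 1 child(ren)
  node 16: 0 child(ren)
  node 47: 1 child(ren)
  node 39: 2 child(ren)
  node 34: 1 child(ren)
  node 36: 0 child(ren)
  node 45: 0 child(ren)
Matching nodes: [4, 16, 36, 45]
Count of leaf nodes: 4


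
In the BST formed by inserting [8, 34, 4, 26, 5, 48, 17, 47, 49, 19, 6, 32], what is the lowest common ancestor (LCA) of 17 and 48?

Tree insertion order: [8, 34, 4, 26, 5, 48, 17, 47, 49, 19, 6, 32]
Tree (level-order array): [8, 4, 34, None, 5, 26, 48, None, 6, 17, 32, 47, 49, None, None, None, 19]
In a BST, the LCA of p=17, q=48 is the first node v on the
root-to-leaf path with p <= v <= q (go left if both < v, right if both > v).
Walk from root:
  at 8: both 17 and 48 > 8, go right
  at 34: 17 <= 34 <= 48, this is the LCA
LCA = 34


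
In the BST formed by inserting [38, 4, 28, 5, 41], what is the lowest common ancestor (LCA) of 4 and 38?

Tree insertion order: [38, 4, 28, 5, 41]
Tree (level-order array): [38, 4, 41, None, 28, None, None, 5]
In a BST, the LCA of p=4, q=38 is the first node v on the
root-to-leaf path with p <= v <= q (go left if both < v, right if both > v).
Walk from root:
  at 38: 4 <= 38 <= 38, this is the LCA
LCA = 38


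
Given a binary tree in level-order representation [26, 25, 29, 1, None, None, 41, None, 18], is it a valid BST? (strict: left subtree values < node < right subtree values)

Level-order array: [26, 25, 29, 1, None, None, 41, None, 18]
Validate using subtree bounds (lo, hi): at each node, require lo < value < hi,
then recurse left with hi=value and right with lo=value.
Preorder trace (stopping at first violation):
  at node 26 with bounds (-inf, +inf): OK
  at node 25 with bounds (-inf, 26): OK
  at node 1 with bounds (-inf, 25): OK
  at node 18 with bounds (1, 25): OK
  at node 29 with bounds (26, +inf): OK
  at node 41 with bounds (29, +inf): OK
No violation found at any node.
Result: Valid BST


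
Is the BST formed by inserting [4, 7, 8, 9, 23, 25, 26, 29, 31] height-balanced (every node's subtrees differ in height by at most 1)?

Tree (level-order array): [4, None, 7, None, 8, None, 9, None, 23, None, 25, None, 26, None, 29, None, 31]
Definition: a tree is height-balanced if, at every node, |h(left) - h(right)| <= 1 (empty subtree has height -1).
Bottom-up per-node check:
  node 31: h_left=-1, h_right=-1, diff=0 [OK], height=0
  node 29: h_left=-1, h_right=0, diff=1 [OK], height=1
  node 26: h_left=-1, h_right=1, diff=2 [FAIL (|-1-1|=2 > 1)], height=2
  node 25: h_left=-1, h_right=2, diff=3 [FAIL (|-1-2|=3 > 1)], height=3
  node 23: h_left=-1, h_right=3, diff=4 [FAIL (|-1-3|=4 > 1)], height=4
  node 9: h_left=-1, h_right=4, diff=5 [FAIL (|-1-4|=5 > 1)], height=5
  node 8: h_left=-1, h_right=5, diff=6 [FAIL (|-1-5|=6 > 1)], height=6
  node 7: h_left=-1, h_right=6, diff=7 [FAIL (|-1-6|=7 > 1)], height=7
  node 4: h_left=-1, h_right=7, diff=8 [FAIL (|-1-7|=8 > 1)], height=8
Node 26 violates the condition: |-1 - 1| = 2 > 1.
Result: Not balanced


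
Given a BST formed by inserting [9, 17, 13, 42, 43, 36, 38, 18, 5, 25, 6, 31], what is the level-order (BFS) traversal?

Tree insertion order: [9, 17, 13, 42, 43, 36, 38, 18, 5, 25, 6, 31]
Tree (level-order array): [9, 5, 17, None, 6, 13, 42, None, None, None, None, 36, 43, 18, 38, None, None, None, 25, None, None, None, 31]
BFS from the root, enqueuing left then right child of each popped node:
  queue [9] -> pop 9, enqueue [5, 17], visited so far: [9]
  queue [5, 17] -> pop 5, enqueue [6], visited so far: [9, 5]
  queue [17, 6] -> pop 17, enqueue [13, 42], visited so far: [9, 5, 17]
  queue [6, 13, 42] -> pop 6, enqueue [none], visited so far: [9, 5, 17, 6]
  queue [13, 42] -> pop 13, enqueue [none], visited so far: [9, 5, 17, 6, 13]
  queue [42] -> pop 42, enqueue [36, 43], visited so far: [9, 5, 17, 6, 13, 42]
  queue [36, 43] -> pop 36, enqueue [18, 38], visited so far: [9, 5, 17, 6, 13, 42, 36]
  queue [43, 18, 38] -> pop 43, enqueue [none], visited so far: [9, 5, 17, 6, 13, 42, 36, 43]
  queue [18, 38] -> pop 18, enqueue [25], visited so far: [9, 5, 17, 6, 13, 42, 36, 43, 18]
  queue [38, 25] -> pop 38, enqueue [none], visited so far: [9, 5, 17, 6, 13, 42, 36, 43, 18, 38]
  queue [25] -> pop 25, enqueue [31], visited so far: [9, 5, 17, 6, 13, 42, 36, 43, 18, 38, 25]
  queue [31] -> pop 31, enqueue [none], visited so far: [9, 5, 17, 6, 13, 42, 36, 43, 18, 38, 25, 31]
Result: [9, 5, 17, 6, 13, 42, 36, 43, 18, 38, 25, 31]


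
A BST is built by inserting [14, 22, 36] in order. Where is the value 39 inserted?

Starting tree (level order): [14, None, 22, None, 36]
Insertion path: 14 -> 22 -> 36
Result: insert 39 as right child of 36
Final tree (level order): [14, None, 22, None, 36, None, 39]


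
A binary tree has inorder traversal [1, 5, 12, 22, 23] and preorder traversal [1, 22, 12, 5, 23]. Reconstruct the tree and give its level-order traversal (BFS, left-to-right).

Inorder:  [1, 5, 12, 22, 23]
Preorder: [1, 22, 12, 5, 23]
Algorithm: preorder visits root first, so consume preorder in order;
for each root, split the current inorder slice at that value into
left-subtree inorder and right-subtree inorder, then recurse.
Recursive splits:
  root=1; inorder splits into left=[], right=[5, 12, 22, 23]
  root=22; inorder splits into left=[5, 12], right=[23]
  root=12; inorder splits into left=[5], right=[]
  root=5; inorder splits into left=[], right=[]
  root=23; inorder splits into left=[], right=[]
Reconstructed level-order: [1, 22, 12, 23, 5]


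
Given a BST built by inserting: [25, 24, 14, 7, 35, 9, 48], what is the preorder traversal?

Tree insertion order: [25, 24, 14, 7, 35, 9, 48]
Tree (level-order array): [25, 24, 35, 14, None, None, 48, 7, None, None, None, None, 9]
Preorder traversal: [25, 24, 14, 7, 9, 35, 48]


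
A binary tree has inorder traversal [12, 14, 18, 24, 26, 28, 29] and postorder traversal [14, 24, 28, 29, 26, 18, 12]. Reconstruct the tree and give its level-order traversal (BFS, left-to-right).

Inorder:   [12, 14, 18, 24, 26, 28, 29]
Postorder: [14, 24, 28, 29, 26, 18, 12]
Algorithm: postorder visits root last, so walk postorder right-to-left;
each value is the root of the current inorder slice — split it at that
value, recurse on the right subtree first, then the left.
Recursive splits:
  root=12; inorder splits into left=[], right=[14, 18, 24, 26, 28, 29]
  root=18; inorder splits into left=[14], right=[24, 26, 28, 29]
  root=26; inorder splits into left=[24], right=[28, 29]
  root=29; inorder splits into left=[28], right=[]
  root=28; inorder splits into left=[], right=[]
  root=24; inorder splits into left=[], right=[]
  root=14; inorder splits into left=[], right=[]
Reconstructed level-order: [12, 18, 14, 26, 24, 29, 28]


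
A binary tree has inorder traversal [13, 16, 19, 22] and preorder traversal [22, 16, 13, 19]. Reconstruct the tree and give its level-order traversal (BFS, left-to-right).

Inorder:  [13, 16, 19, 22]
Preorder: [22, 16, 13, 19]
Algorithm: preorder visits root first, so consume preorder in order;
for each root, split the current inorder slice at that value into
left-subtree inorder and right-subtree inorder, then recurse.
Recursive splits:
  root=22; inorder splits into left=[13, 16, 19], right=[]
  root=16; inorder splits into left=[13], right=[19]
  root=13; inorder splits into left=[], right=[]
  root=19; inorder splits into left=[], right=[]
Reconstructed level-order: [22, 16, 13, 19]


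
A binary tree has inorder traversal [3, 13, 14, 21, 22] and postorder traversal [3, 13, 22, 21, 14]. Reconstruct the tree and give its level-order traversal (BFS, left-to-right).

Inorder:   [3, 13, 14, 21, 22]
Postorder: [3, 13, 22, 21, 14]
Algorithm: postorder visits root last, so walk postorder right-to-left;
each value is the root of the current inorder slice — split it at that
value, recurse on the right subtree first, then the left.
Recursive splits:
  root=14; inorder splits into left=[3, 13], right=[21, 22]
  root=21; inorder splits into left=[], right=[22]
  root=22; inorder splits into left=[], right=[]
  root=13; inorder splits into left=[3], right=[]
  root=3; inorder splits into left=[], right=[]
Reconstructed level-order: [14, 13, 21, 3, 22]


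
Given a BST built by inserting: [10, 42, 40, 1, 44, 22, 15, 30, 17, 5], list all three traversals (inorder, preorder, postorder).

Tree insertion order: [10, 42, 40, 1, 44, 22, 15, 30, 17, 5]
Tree (level-order array): [10, 1, 42, None, 5, 40, 44, None, None, 22, None, None, None, 15, 30, None, 17]
Inorder (L, root, R): [1, 5, 10, 15, 17, 22, 30, 40, 42, 44]
Preorder (root, L, R): [10, 1, 5, 42, 40, 22, 15, 17, 30, 44]
Postorder (L, R, root): [5, 1, 17, 15, 30, 22, 40, 44, 42, 10]


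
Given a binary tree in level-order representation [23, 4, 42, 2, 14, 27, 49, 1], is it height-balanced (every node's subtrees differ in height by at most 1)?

Tree (level-order array): [23, 4, 42, 2, 14, 27, 49, 1]
Definition: a tree is height-balanced if, at every node, |h(left) - h(right)| <= 1 (empty subtree has height -1).
Bottom-up per-node check:
  node 1: h_left=-1, h_right=-1, diff=0 [OK], height=0
  node 2: h_left=0, h_right=-1, diff=1 [OK], height=1
  node 14: h_left=-1, h_right=-1, diff=0 [OK], height=0
  node 4: h_left=1, h_right=0, diff=1 [OK], height=2
  node 27: h_left=-1, h_right=-1, diff=0 [OK], height=0
  node 49: h_left=-1, h_right=-1, diff=0 [OK], height=0
  node 42: h_left=0, h_right=0, diff=0 [OK], height=1
  node 23: h_left=2, h_right=1, diff=1 [OK], height=3
All nodes satisfy the balance condition.
Result: Balanced


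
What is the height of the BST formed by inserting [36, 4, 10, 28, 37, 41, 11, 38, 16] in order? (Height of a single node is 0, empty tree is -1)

Insertion order: [36, 4, 10, 28, 37, 41, 11, 38, 16]
Tree (level-order array): [36, 4, 37, None, 10, None, 41, None, 28, 38, None, 11, None, None, None, None, 16]
Compute height bottom-up (empty subtree = -1):
  height(16) = 1 + max(-1, -1) = 0
  height(11) = 1 + max(-1, 0) = 1
  height(28) = 1 + max(1, -1) = 2
  height(10) = 1 + max(-1, 2) = 3
  height(4) = 1 + max(-1, 3) = 4
  height(38) = 1 + max(-1, -1) = 0
  height(41) = 1 + max(0, -1) = 1
  height(37) = 1 + max(-1, 1) = 2
  height(36) = 1 + max(4, 2) = 5
Height = 5


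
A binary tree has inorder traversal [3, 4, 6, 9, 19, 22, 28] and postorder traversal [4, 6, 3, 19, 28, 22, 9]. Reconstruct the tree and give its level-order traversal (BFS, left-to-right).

Inorder:   [3, 4, 6, 9, 19, 22, 28]
Postorder: [4, 6, 3, 19, 28, 22, 9]
Algorithm: postorder visits root last, so walk postorder right-to-left;
each value is the root of the current inorder slice — split it at that
value, recurse on the right subtree first, then the left.
Recursive splits:
  root=9; inorder splits into left=[3, 4, 6], right=[19, 22, 28]
  root=22; inorder splits into left=[19], right=[28]
  root=28; inorder splits into left=[], right=[]
  root=19; inorder splits into left=[], right=[]
  root=3; inorder splits into left=[], right=[4, 6]
  root=6; inorder splits into left=[4], right=[]
  root=4; inorder splits into left=[], right=[]
Reconstructed level-order: [9, 3, 22, 6, 19, 28, 4]


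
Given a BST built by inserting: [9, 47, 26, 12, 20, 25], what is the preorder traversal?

Tree insertion order: [9, 47, 26, 12, 20, 25]
Tree (level-order array): [9, None, 47, 26, None, 12, None, None, 20, None, 25]
Preorder traversal: [9, 47, 26, 12, 20, 25]


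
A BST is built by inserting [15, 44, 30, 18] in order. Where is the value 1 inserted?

Starting tree (level order): [15, None, 44, 30, None, 18]
Insertion path: 15
Result: insert 1 as left child of 15
Final tree (level order): [15, 1, 44, None, None, 30, None, 18]


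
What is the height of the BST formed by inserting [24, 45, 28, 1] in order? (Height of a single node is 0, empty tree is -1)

Insertion order: [24, 45, 28, 1]
Tree (level-order array): [24, 1, 45, None, None, 28]
Compute height bottom-up (empty subtree = -1):
  height(1) = 1 + max(-1, -1) = 0
  height(28) = 1 + max(-1, -1) = 0
  height(45) = 1 + max(0, -1) = 1
  height(24) = 1 + max(0, 1) = 2
Height = 2


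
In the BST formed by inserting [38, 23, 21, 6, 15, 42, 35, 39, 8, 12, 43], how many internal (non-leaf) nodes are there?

Tree built from: [38, 23, 21, 6, 15, 42, 35, 39, 8, 12, 43]
Tree (level-order array): [38, 23, 42, 21, 35, 39, 43, 6, None, None, None, None, None, None, None, None, 15, 8, None, None, 12]
Rule: An internal node has at least one child.
Per-node child counts:
  node 38: 2 child(ren)
  node 23: 2 child(ren)
  node 21: 1 child(ren)
  node 6: 1 child(ren)
  node 15: 1 child(ren)
  node 8: 1 child(ren)
  node 12: 0 child(ren)
  node 35: 0 child(ren)
  node 42: 2 child(ren)
  node 39: 0 child(ren)
  node 43: 0 child(ren)
Matching nodes: [38, 23, 21, 6, 15, 8, 42]
Count of internal (non-leaf) nodes: 7


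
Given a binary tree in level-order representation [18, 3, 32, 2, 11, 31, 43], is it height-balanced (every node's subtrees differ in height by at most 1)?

Tree (level-order array): [18, 3, 32, 2, 11, 31, 43]
Definition: a tree is height-balanced if, at every node, |h(left) - h(right)| <= 1 (empty subtree has height -1).
Bottom-up per-node check:
  node 2: h_left=-1, h_right=-1, diff=0 [OK], height=0
  node 11: h_left=-1, h_right=-1, diff=0 [OK], height=0
  node 3: h_left=0, h_right=0, diff=0 [OK], height=1
  node 31: h_left=-1, h_right=-1, diff=0 [OK], height=0
  node 43: h_left=-1, h_right=-1, diff=0 [OK], height=0
  node 32: h_left=0, h_right=0, diff=0 [OK], height=1
  node 18: h_left=1, h_right=1, diff=0 [OK], height=2
All nodes satisfy the balance condition.
Result: Balanced


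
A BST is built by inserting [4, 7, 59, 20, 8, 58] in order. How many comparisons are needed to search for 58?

Search path for 58: 4 -> 7 -> 59 -> 20 -> 58
Found: True
Comparisons: 5


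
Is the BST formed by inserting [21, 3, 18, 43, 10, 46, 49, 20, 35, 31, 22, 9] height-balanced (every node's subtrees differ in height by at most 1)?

Tree (level-order array): [21, 3, 43, None, 18, 35, 46, 10, 20, 31, None, None, 49, 9, None, None, None, 22]
Definition: a tree is height-balanced if, at every node, |h(left) - h(right)| <= 1 (empty subtree has height -1).
Bottom-up per-node check:
  node 9: h_left=-1, h_right=-1, diff=0 [OK], height=0
  node 10: h_left=0, h_right=-1, diff=1 [OK], height=1
  node 20: h_left=-1, h_right=-1, diff=0 [OK], height=0
  node 18: h_left=1, h_right=0, diff=1 [OK], height=2
  node 3: h_left=-1, h_right=2, diff=3 [FAIL (|-1-2|=3 > 1)], height=3
  node 22: h_left=-1, h_right=-1, diff=0 [OK], height=0
  node 31: h_left=0, h_right=-1, diff=1 [OK], height=1
  node 35: h_left=1, h_right=-1, diff=2 [FAIL (|1--1|=2 > 1)], height=2
  node 49: h_left=-1, h_right=-1, diff=0 [OK], height=0
  node 46: h_left=-1, h_right=0, diff=1 [OK], height=1
  node 43: h_left=2, h_right=1, diff=1 [OK], height=3
  node 21: h_left=3, h_right=3, diff=0 [OK], height=4
Node 3 violates the condition: |-1 - 2| = 3 > 1.
Result: Not balanced


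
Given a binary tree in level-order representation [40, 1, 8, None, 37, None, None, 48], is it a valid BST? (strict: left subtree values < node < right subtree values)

Level-order array: [40, 1, 8, None, 37, None, None, 48]
Validate using subtree bounds (lo, hi): at each node, require lo < value < hi,
then recurse left with hi=value and right with lo=value.
Preorder trace (stopping at first violation):
  at node 40 with bounds (-inf, +inf): OK
  at node 1 with bounds (-inf, 40): OK
  at node 37 with bounds (1, 40): OK
  at node 48 with bounds (1, 37): VIOLATION
Node 48 violates its bound: not (1 < 48 < 37).
Result: Not a valid BST


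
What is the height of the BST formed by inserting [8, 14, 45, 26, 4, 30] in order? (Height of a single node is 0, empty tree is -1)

Insertion order: [8, 14, 45, 26, 4, 30]
Tree (level-order array): [8, 4, 14, None, None, None, 45, 26, None, None, 30]
Compute height bottom-up (empty subtree = -1):
  height(4) = 1 + max(-1, -1) = 0
  height(30) = 1 + max(-1, -1) = 0
  height(26) = 1 + max(-1, 0) = 1
  height(45) = 1 + max(1, -1) = 2
  height(14) = 1 + max(-1, 2) = 3
  height(8) = 1 + max(0, 3) = 4
Height = 4


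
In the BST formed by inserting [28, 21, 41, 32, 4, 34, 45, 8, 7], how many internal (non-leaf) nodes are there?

Tree built from: [28, 21, 41, 32, 4, 34, 45, 8, 7]
Tree (level-order array): [28, 21, 41, 4, None, 32, 45, None, 8, None, 34, None, None, 7]
Rule: An internal node has at least one child.
Per-node child counts:
  node 28: 2 child(ren)
  node 21: 1 child(ren)
  node 4: 1 child(ren)
  node 8: 1 child(ren)
  node 7: 0 child(ren)
  node 41: 2 child(ren)
  node 32: 1 child(ren)
  node 34: 0 child(ren)
  node 45: 0 child(ren)
Matching nodes: [28, 21, 4, 8, 41, 32]
Count of internal (non-leaf) nodes: 6


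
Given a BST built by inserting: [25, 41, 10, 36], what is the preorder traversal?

Tree insertion order: [25, 41, 10, 36]
Tree (level-order array): [25, 10, 41, None, None, 36]
Preorder traversal: [25, 10, 41, 36]


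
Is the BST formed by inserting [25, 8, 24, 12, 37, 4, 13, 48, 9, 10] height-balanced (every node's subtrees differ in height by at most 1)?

Tree (level-order array): [25, 8, 37, 4, 24, None, 48, None, None, 12, None, None, None, 9, 13, None, 10]
Definition: a tree is height-balanced if, at every node, |h(left) - h(right)| <= 1 (empty subtree has height -1).
Bottom-up per-node check:
  node 4: h_left=-1, h_right=-1, diff=0 [OK], height=0
  node 10: h_left=-1, h_right=-1, diff=0 [OK], height=0
  node 9: h_left=-1, h_right=0, diff=1 [OK], height=1
  node 13: h_left=-1, h_right=-1, diff=0 [OK], height=0
  node 12: h_left=1, h_right=0, diff=1 [OK], height=2
  node 24: h_left=2, h_right=-1, diff=3 [FAIL (|2--1|=3 > 1)], height=3
  node 8: h_left=0, h_right=3, diff=3 [FAIL (|0-3|=3 > 1)], height=4
  node 48: h_left=-1, h_right=-1, diff=0 [OK], height=0
  node 37: h_left=-1, h_right=0, diff=1 [OK], height=1
  node 25: h_left=4, h_right=1, diff=3 [FAIL (|4-1|=3 > 1)], height=5
Node 24 violates the condition: |2 - -1| = 3 > 1.
Result: Not balanced


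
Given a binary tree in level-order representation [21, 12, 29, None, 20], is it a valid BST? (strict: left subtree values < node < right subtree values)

Level-order array: [21, 12, 29, None, 20]
Validate using subtree bounds (lo, hi): at each node, require lo < value < hi,
then recurse left with hi=value and right with lo=value.
Preorder trace (stopping at first violation):
  at node 21 with bounds (-inf, +inf): OK
  at node 12 with bounds (-inf, 21): OK
  at node 20 with bounds (12, 21): OK
  at node 29 with bounds (21, +inf): OK
No violation found at any node.
Result: Valid BST


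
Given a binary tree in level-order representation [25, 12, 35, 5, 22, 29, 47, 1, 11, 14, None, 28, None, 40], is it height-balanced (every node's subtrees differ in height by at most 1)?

Tree (level-order array): [25, 12, 35, 5, 22, 29, 47, 1, 11, 14, None, 28, None, 40]
Definition: a tree is height-balanced if, at every node, |h(left) - h(right)| <= 1 (empty subtree has height -1).
Bottom-up per-node check:
  node 1: h_left=-1, h_right=-1, diff=0 [OK], height=0
  node 11: h_left=-1, h_right=-1, diff=0 [OK], height=0
  node 5: h_left=0, h_right=0, diff=0 [OK], height=1
  node 14: h_left=-1, h_right=-1, diff=0 [OK], height=0
  node 22: h_left=0, h_right=-1, diff=1 [OK], height=1
  node 12: h_left=1, h_right=1, diff=0 [OK], height=2
  node 28: h_left=-1, h_right=-1, diff=0 [OK], height=0
  node 29: h_left=0, h_right=-1, diff=1 [OK], height=1
  node 40: h_left=-1, h_right=-1, diff=0 [OK], height=0
  node 47: h_left=0, h_right=-1, diff=1 [OK], height=1
  node 35: h_left=1, h_right=1, diff=0 [OK], height=2
  node 25: h_left=2, h_right=2, diff=0 [OK], height=3
All nodes satisfy the balance condition.
Result: Balanced


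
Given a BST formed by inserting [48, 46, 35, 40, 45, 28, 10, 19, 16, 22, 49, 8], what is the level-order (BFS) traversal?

Tree insertion order: [48, 46, 35, 40, 45, 28, 10, 19, 16, 22, 49, 8]
Tree (level-order array): [48, 46, 49, 35, None, None, None, 28, 40, 10, None, None, 45, 8, 19, None, None, None, None, 16, 22]
BFS from the root, enqueuing left then right child of each popped node:
  queue [48] -> pop 48, enqueue [46, 49], visited so far: [48]
  queue [46, 49] -> pop 46, enqueue [35], visited so far: [48, 46]
  queue [49, 35] -> pop 49, enqueue [none], visited so far: [48, 46, 49]
  queue [35] -> pop 35, enqueue [28, 40], visited so far: [48, 46, 49, 35]
  queue [28, 40] -> pop 28, enqueue [10], visited so far: [48, 46, 49, 35, 28]
  queue [40, 10] -> pop 40, enqueue [45], visited so far: [48, 46, 49, 35, 28, 40]
  queue [10, 45] -> pop 10, enqueue [8, 19], visited so far: [48, 46, 49, 35, 28, 40, 10]
  queue [45, 8, 19] -> pop 45, enqueue [none], visited so far: [48, 46, 49, 35, 28, 40, 10, 45]
  queue [8, 19] -> pop 8, enqueue [none], visited so far: [48, 46, 49, 35, 28, 40, 10, 45, 8]
  queue [19] -> pop 19, enqueue [16, 22], visited so far: [48, 46, 49, 35, 28, 40, 10, 45, 8, 19]
  queue [16, 22] -> pop 16, enqueue [none], visited so far: [48, 46, 49, 35, 28, 40, 10, 45, 8, 19, 16]
  queue [22] -> pop 22, enqueue [none], visited so far: [48, 46, 49, 35, 28, 40, 10, 45, 8, 19, 16, 22]
Result: [48, 46, 49, 35, 28, 40, 10, 45, 8, 19, 16, 22]


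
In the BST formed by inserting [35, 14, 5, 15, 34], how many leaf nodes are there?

Tree built from: [35, 14, 5, 15, 34]
Tree (level-order array): [35, 14, None, 5, 15, None, None, None, 34]
Rule: A leaf has 0 children.
Per-node child counts:
  node 35: 1 child(ren)
  node 14: 2 child(ren)
  node 5: 0 child(ren)
  node 15: 1 child(ren)
  node 34: 0 child(ren)
Matching nodes: [5, 34]
Count of leaf nodes: 2


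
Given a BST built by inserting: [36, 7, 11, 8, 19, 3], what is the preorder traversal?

Tree insertion order: [36, 7, 11, 8, 19, 3]
Tree (level-order array): [36, 7, None, 3, 11, None, None, 8, 19]
Preorder traversal: [36, 7, 3, 11, 8, 19]


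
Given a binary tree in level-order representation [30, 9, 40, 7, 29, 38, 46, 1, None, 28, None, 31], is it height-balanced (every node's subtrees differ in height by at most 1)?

Tree (level-order array): [30, 9, 40, 7, 29, 38, 46, 1, None, 28, None, 31]
Definition: a tree is height-balanced if, at every node, |h(left) - h(right)| <= 1 (empty subtree has height -1).
Bottom-up per-node check:
  node 1: h_left=-1, h_right=-1, diff=0 [OK], height=0
  node 7: h_left=0, h_right=-1, diff=1 [OK], height=1
  node 28: h_left=-1, h_right=-1, diff=0 [OK], height=0
  node 29: h_left=0, h_right=-1, diff=1 [OK], height=1
  node 9: h_left=1, h_right=1, diff=0 [OK], height=2
  node 31: h_left=-1, h_right=-1, diff=0 [OK], height=0
  node 38: h_left=0, h_right=-1, diff=1 [OK], height=1
  node 46: h_left=-1, h_right=-1, diff=0 [OK], height=0
  node 40: h_left=1, h_right=0, diff=1 [OK], height=2
  node 30: h_left=2, h_right=2, diff=0 [OK], height=3
All nodes satisfy the balance condition.
Result: Balanced


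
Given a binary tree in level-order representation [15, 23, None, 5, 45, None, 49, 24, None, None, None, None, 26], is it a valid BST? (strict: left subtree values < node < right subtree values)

Level-order array: [15, 23, None, 5, 45, None, 49, 24, None, None, None, None, 26]
Validate using subtree bounds (lo, hi): at each node, require lo < value < hi,
then recurse left with hi=value and right with lo=value.
Preorder trace (stopping at first violation):
  at node 15 with bounds (-inf, +inf): OK
  at node 23 with bounds (-inf, 15): VIOLATION
Node 23 violates its bound: not (-inf < 23 < 15).
Result: Not a valid BST


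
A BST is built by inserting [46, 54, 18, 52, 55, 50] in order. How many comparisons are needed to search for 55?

Search path for 55: 46 -> 54 -> 55
Found: True
Comparisons: 3


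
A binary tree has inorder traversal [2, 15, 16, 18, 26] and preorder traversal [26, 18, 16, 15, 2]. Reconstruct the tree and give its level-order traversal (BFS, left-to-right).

Inorder:  [2, 15, 16, 18, 26]
Preorder: [26, 18, 16, 15, 2]
Algorithm: preorder visits root first, so consume preorder in order;
for each root, split the current inorder slice at that value into
left-subtree inorder and right-subtree inorder, then recurse.
Recursive splits:
  root=26; inorder splits into left=[2, 15, 16, 18], right=[]
  root=18; inorder splits into left=[2, 15, 16], right=[]
  root=16; inorder splits into left=[2, 15], right=[]
  root=15; inorder splits into left=[2], right=[]
  root=2; inorder splits into left=[], right=[]
Reconstructed level-order: [26, 18, 16, 15, 2]


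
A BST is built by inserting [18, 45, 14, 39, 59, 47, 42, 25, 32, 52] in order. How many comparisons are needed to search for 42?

Search path for 42: 18 -> 45 -> 39 -> 42
Found: True
Comparisons: 4


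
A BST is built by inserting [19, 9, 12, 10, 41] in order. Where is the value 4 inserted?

Starting tree (level order): [19, 9, 41, None, 12, None, None, 10]
Insertion path: 19 -> 9
Result: insert 4 as left child of 9
Final tree (level order): [19, 9, 41, 4, 12, None, None, None, None, 10]


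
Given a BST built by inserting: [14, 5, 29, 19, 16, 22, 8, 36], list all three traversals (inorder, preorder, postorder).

Tree insertion order: [14, 5, 29, 19, 16, 22, 8, 36]
Tree (level-order array): [14, 5, 29, None, 8, 19, 36, None, None, 16, 22]
Inorder (L, root, R): [5, 8, 14, 16, 19, 22, 29, 36]
Preorder (root, L, R): [14, 5, 8, 29, 19, 16, 22, 36]
Postorder (L, R, root): [8, 5, 16, 22, 19, 36, 29, 14]


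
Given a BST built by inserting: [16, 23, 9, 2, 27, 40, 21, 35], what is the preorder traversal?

Tree insertion order: [16, 23, 9, 2, 27, 40, 21, 35]
Tree (level-order array): [16, 9, 23, 2, None, 21, 27, None, None, None, None, None, 40, 35]
Preorder traversal: [16, 9, 2, 23, 21, 27, 40, 35]


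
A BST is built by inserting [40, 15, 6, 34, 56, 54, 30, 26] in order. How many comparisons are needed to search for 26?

Search path for 26: 40 -> 15 -> 34 -> 30 -> 26
Found: True
Comparisons: 5


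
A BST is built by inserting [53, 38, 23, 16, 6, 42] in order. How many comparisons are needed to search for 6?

Search path for 6: 53 -> 38 -> 23 -> 16 -> 6
Found: True
Comparisons: 5


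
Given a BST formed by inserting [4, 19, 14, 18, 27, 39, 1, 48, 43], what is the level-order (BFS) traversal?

Tree insertion order: [4, 19, 14, 18, 27, 39, 1, 48, 43]
Tree (level-order array): [4, 1, 19, None, None, 14, 27, None, 18, None, 39, None, None, None, 48, 43]
BFS from the root, enqueuing left then right child of each popped node:
  queue [4] -> pop 4, enqueue [1, 19], visited so far: [4]
  queue [1, 19] -> pop 1, enqueue [none], visited so far: [4, 1]
  queue [19] -> pop 19, enqueue [14, 27], visited so far: [4, 1, 19]
  queue [14, 27] -> pop 14, enqueue [18], visited so far: [4, 1, 19, 14]
  queue [27, 18] -> pop 27, enqueue [39], visited so far: [4, 1, 19, 14, 27]
  queue [18, 39] -> pop 18, enqueue [none], visited so far: [4, 1, 19, 14, 27, 18]
  queue [39] -> pop 39, enqueue [48], visited so far: [4, 1, 19, 14, 27, 18, 39]
  queue [48] -> pop 48, enqueue [43], visited so far: [4, 1, 19, 14, 27, 18, 39, 48]
  queue [43] -> pop 43, enqueue [none], visited so far: [4, 1, 19, 14, 27, 18, 39, 48, 43]
Result: [4, 1, 19, 14, 27, 18, 39, 48, 43]


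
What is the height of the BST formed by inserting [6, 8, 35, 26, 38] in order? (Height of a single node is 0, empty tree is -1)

Insertion order: [6, 8, 35, 26, 38]
Tree (level-order array): [6, None, 8, None, 35, 26, 38]
Compute height bottom-up (empty subtree = -1):
  height(26) = 1 + max(-1, -1) = 0
  height(38) = 1 + max(-1, -1) = 0
  height(35) = 1 + max(0, 0) = 1
  height(8) = 1 + max(-1, 1) = 2
  height(6) = 1 + max(-1, 2) = 3
Height = 3


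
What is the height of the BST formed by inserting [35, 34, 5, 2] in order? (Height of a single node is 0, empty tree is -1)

Insertion order: [35, 34, 5, 2]
Tree (level-order array): [35, 34, None, 5, None, 2]
Compute height bottom-up (empty subtree = -1):
  height(2) = 1 + max(-1, -1) = 0
  height(5) = 1 + max(0, -1) = 1
  height(34) = 1 + max(1, -1) = 2
  height(35) = 1 + max(2, -1) = 3
Height = 3


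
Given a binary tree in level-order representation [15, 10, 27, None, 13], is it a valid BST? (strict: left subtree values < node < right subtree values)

Level-order array: [15, 10, 27, None, 13]
Validate using subtree bounds (lo, hi): at each node, require lo < value < hi,
then recurse left with hi=value and right with lo=value.
Preorder trace (stopping at first violation):
  at node 15 with bounds (-inf, +inf): OK
  at node 10 with bounds (-inf, 15): OK
  at node 13 with bounds (10, 15): OK
  at node 27 with bounds (15, +inf): OK
No violation found at any node.
Result: Valid BST


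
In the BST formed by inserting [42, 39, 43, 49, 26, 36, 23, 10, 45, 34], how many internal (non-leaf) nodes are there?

Tree built from: [42, 39, 43, 49, 26, 36, 23, 10, 45, 34]
Tree (level-order array): [42, 39, 43, 26, None, None, 49, 23, 36, 45, None, 10, None, 34]
Rule: An internal node has at least one child.
Per-node child counts:
  node 42: 2 child(ren)
  node 39: 1 child(ren)
  node 26: 2 child(ren)
  node 23: 1 child(ren)
  node 10: 0 child(ren)
  node 36: 1 child(ren)
  node 34: 0 child(ren)
  node 43: 1 child(ren)
  node 49: 1 child(ren)
  node 45: 0 child(ren)
Matching nodes: [42, 39, 26, 23, 36, 43, 49]
Count of internal (non-leaf) nodes: 7
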